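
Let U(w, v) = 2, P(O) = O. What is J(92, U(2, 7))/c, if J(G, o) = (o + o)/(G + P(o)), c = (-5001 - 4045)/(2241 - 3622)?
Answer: 1381/212581 ≈ 0.0064963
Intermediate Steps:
c = 9046/1381 (c = -9046/(-1381) = -9046*(-1/1381) = 9046/1381 ≈ 6.5503)
J(G, o) = 2*o/(G + o) (J(G, o) = (o + o)/(G + o) = (2*o)/(G + o) = 2*o/(G + o))
J(92, U(2, 7))/c = (2*2/(92 + 2))/(9046/1381) = (2*2/94)*(1381/9046) = (2*2*(1/94))*(1381/9046) = (2/47)*(1381/9046) = 1381/212581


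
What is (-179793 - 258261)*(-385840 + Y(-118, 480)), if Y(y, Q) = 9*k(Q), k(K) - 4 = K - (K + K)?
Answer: 170895378696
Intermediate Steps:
k(K) = 4 - K (k(K) = 4 + (K - (K + K)) = 4 + (K - 2*K) = 4 - K)
Y(y, Q) = 36 - 9*Q (Y(y, Q) = 9*(4 - Q) = 36 - 9*Q)
(-179793 - 258261)*(-385840 + Y(-118, 480)) = (-179793 - 258261)*(-385840 + (36 - 9*480)) = -438054*(-385840 + (36 - 4320)) = -438054*(-385840 - 4284) = -438054*(-390124) = 170895378696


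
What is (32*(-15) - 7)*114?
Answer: -55518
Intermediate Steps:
(32*(-15) - 7)*114 = (-480 - 7)*114 = -487*114 = -55518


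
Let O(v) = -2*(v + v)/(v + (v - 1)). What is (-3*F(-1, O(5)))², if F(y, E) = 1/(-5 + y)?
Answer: ¼ ≈ 0.25000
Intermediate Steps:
O(v) = -4*v/(-1 + 2*v) (O(v) = -2*2*v/(v + (-1 + v)) = -2*2*v/(-1 + 2*v) = -4*v/(-1 + 2*v))
(-3*F(-1, O(5)))² = (-3/(-5 - 1))² = (-3/(-6))² = (-3*(-⅙))² = (½)² = ¼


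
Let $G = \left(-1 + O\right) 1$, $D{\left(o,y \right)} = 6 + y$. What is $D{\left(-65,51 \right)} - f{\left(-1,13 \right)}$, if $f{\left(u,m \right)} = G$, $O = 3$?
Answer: $55$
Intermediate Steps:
$G = 2$ ($G = \left(-1 + 3\right) 1 = 2 \cdot 1 = 2$)
$f{\left(u,m \right)} = 2$
$D{\left(-65,51 \right)} - f{\left(-1,13 \right)} = \left(6 + 51\right) - 2 = 57 - 2 = 55$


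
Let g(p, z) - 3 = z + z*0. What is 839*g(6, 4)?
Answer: 5873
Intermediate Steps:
g(p, z) = 3 + z (g(p, z) = 3 + (z + z*0) = 3 + (z + 0) = 3 + z)
839*g(6, 4) = 839*(3 + 4) = 839*7 = 5873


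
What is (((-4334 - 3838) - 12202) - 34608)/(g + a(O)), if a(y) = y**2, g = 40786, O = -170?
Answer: -27491/34843 ≈ -0.78900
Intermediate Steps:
(((-4334 - 3838) - 12202) - 34608)/(g + a(O)) = (((-4334 - 3838) - 12202) - 34608)/(40786 + (-170)**2) = ((-8172 - 12202) - 34608)/(40786 + 28900) = (-20374 - 34608)/69686 = -54982*1/69686 = -27491/34843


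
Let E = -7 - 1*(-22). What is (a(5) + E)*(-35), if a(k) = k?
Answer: -700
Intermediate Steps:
E = 15 (E = -7 + 22 = 15)
(a(5) + E)*(-35) = (5 + 15)*(-35) = 20*(-35) = -700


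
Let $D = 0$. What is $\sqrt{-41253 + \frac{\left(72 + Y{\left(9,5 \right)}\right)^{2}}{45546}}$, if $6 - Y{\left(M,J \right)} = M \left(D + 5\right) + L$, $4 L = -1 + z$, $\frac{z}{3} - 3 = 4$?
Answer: $\frac{i \sqrt{21394189972821}}{22773} \approx 203.11 i$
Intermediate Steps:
$z = 21$ ($z = 9 + 3 \cdot 4 = 9 + 12 = 21$)
$L = 5$ ($L = \frac{-1 + 21}{4} = \frac{1}{4} \cdot 20 = 5$)
$Y{\left(M,J \right)} = 1 - 5 M$ ($Y{\left(M,J \right)} = 6 - \left(M \left(0 + 5\right) + 5\right) = 6 - \left(M 5 + 5\right) = 6 - \left(5 M + 5\right) = 6 - \left(5 + 5 M\right) = 1 - 5 M$)
$\sqrt{-41253 + \frac{\left(72 + Y{\left(9,5 \right)}\right)^{2}}{45546}} = \sqrt{-41253 + \frac{\left(72 + \left(1 - 45\right)\right)^{2}}{45546}} = \sqrt{-41253 + \left(72 + \left(1 - 45\right)\right)^{2} \cdot \frac{1}{45546}} = \sqrt{-41253 + \left(72 - 44\right)^{2} \cdot \frac{1}{45546}} = \sqrt{-41253 + 28^{2} \cdot \frac{1}{45546}} = \sqrt{-41253 + 784 \cdot \frac{1}{45546}} = \sqrt{-41253 + \frac{392}{22773}} = \sqrt{- \frac{939454177}{22773}} = \frac{i \sqrt{21394189972821}}{22773}$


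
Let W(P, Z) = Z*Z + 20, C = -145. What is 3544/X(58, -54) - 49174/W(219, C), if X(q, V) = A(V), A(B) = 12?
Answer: 89364/305 ≈ 293.00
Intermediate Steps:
X(q, V) = 12
W(P, Z) = 20 + Z² (W(P, Z) = Z² + 20 = 20 + Z²)
3544/X(58, -54) - 49174/W(219, C) = 3544/12 - 49174/(20 + (-145)²) = 3544*(1/12) - 49174/(20 + 21025) = 886/3 - 49174/21045 = 886/3 - 49174*1/21045 = 886/3 - 2138/915 = 89364/305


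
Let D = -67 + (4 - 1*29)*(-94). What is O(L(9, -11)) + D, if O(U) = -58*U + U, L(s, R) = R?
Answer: 2910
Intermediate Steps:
O(U) = -57*U
D = 2283 (D = -67 + (4 - 29)*(-94) = -67 - 25*(-94) = -67 + 2350 = 2283)
O(L(9, -11)) + D = -57*(-11) + 2283 = 627 + 2283 = 2910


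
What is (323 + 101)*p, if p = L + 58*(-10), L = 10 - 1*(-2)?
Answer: -240832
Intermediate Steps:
L = 12 (L = 10 + 2 = 12)
p = -568 (p = 12 + 58*(-10) = 12 - 580 = -568)
(323 + 101)*p = (323 + 101)*(-568) = 424*(-568) = -240832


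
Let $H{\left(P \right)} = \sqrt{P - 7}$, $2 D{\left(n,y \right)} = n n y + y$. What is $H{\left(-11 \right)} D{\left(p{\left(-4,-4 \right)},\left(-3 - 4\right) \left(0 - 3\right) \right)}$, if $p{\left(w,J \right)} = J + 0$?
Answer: $\frac{1071 i \sqrt{2}}{2} \approx 757.31 i$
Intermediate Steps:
$p{\left(w,J \right)} = J$
$D{\left(n,y \right)} = \frac{y}{2} + \frac{y n^{2}}{2}$ ($D{\left(n,y \right)} = \frac{n n y + y}{2} = \frac{n^{2} y + y}{2} = \frac{y n^{2} + y}{2} = \frac{y + y n^{2}}{2} = \frac{y}{2} + \frac{y n^{2}}{2}$)
$H{\left(P \right)} = \sqrt{-7 + P}$
$H{\left(-11 \right)} D{\left(p{\left(-4,-4 \right)},\left(-3 - 4\right) \left(0 - 3\right) \right)} = \sqrt{-7 - 11} \frac{\left(-3 - 4\right) \left(0 - 3\right) \left(1 + \left(-4\right)^{2}\right)}{2} = \sqrt{-18} \frac{\left(-7\right) \left(-3\right) \left(1 + 16\right)}{2} = 3 i \sqrt{2} \cdot \frac{1}{2} \cdot 21 \cdot 17 = 3 i \sqrt{2} \cdot \frac{357}{2} = \frac{1071 i \sqrt{2}}{2}$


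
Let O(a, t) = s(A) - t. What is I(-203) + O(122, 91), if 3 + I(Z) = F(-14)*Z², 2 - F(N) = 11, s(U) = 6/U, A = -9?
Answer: -1112927/3 ≈ -3.7098e+5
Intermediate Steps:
F(N) = -9 (F(N) = 2 - 1*11 = 2 - 11 = -9)
I(Z) = -3 - 9*Z²
O(a, t) = -⅔ - t (O(a, t) = 6/(-9) - t = 6*(-⅑) - t = -⅔ - t)
I(-203) + O(122, 91) = (-3 - 9*(-203)²) + (-⅔ - 1*91) = (-3 - 9*41209) + (-⅔ - 91) = (-3 - 370881) - 275/3 = -370884 - 275/3 = -1112927/3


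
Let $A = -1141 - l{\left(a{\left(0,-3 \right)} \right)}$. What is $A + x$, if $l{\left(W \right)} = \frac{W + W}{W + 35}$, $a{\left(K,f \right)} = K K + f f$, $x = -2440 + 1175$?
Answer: $- \frac{52941}{22} \approx -2406.4$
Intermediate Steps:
$x = -1265$
$a{\left(K,f \right)} = K^{2} + f^{2}$
$l{\left(W \right)} = \frac{2 W}{35 + W}$
$A = - \frac{25111}{22}$ ($A = -1141 - \frac{2 \left(0^{2} + \left(-3\right)^{2}\right)}{35 + \left(0^{2} + \left(-3\right)^{2}\right)} = -1141 - \frac{2 \left(0 + 9\right)}{35 + \left(0 + 9\right)} = -1141 - 2 \cdot 9 \frac{1}{35 + 9} = -1141 - 2 \cdot 9 \cdot \frac{1}{44} = -1141 - \frac{9}{22} = - \frac{25111}{22} \approx -1141.4$)
$A + x = - \frac{25111}{22} - 1265 = - \frac{52941}{22}$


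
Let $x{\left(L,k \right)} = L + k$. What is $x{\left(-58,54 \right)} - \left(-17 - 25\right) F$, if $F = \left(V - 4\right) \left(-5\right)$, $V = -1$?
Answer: $1046$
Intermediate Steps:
$F = 25$ ($F = \left(-1 - 4\right) \left(-5\right) = \left(-5\right) \left(-5\right) = 25$)
$x{\left(-58,54 \right)} - \left(-17 - 25\right) F = \left(-58 + 54\right) - \left(-17 - 25\right) 25 = -4 - \left(-42\right) 25 = -4 - -1050 = -4 + 1050 = 1046$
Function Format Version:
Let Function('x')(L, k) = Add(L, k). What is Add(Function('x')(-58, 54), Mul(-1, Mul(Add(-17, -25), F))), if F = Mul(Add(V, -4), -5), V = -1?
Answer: 1046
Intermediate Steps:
F = 25 (F = Mul(Add(-1, -4), -5) = Mul(-5, -5) = 25)
Add(Function('x')(-58, 54), Mul(-1, Mul(Add(-17, -25), F))) = Add(Add(-58, 54), Mul(-1, Mul(Add(-17, -25), 25))) = Add(-4, Mul(-1, Mul(-42, 25))) = Add(-4, Mul(-1, -1050)) = Add(-4, 1050) = 1046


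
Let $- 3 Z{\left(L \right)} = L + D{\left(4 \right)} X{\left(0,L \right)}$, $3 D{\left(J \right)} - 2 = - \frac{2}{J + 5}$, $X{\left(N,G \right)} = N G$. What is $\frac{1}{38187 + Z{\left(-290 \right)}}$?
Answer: $\frac{3}{114851} \approx 2.6121 \cdot 10^{-5}$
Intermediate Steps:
$X{\left(N,G \right)} = G N$
$D{\left(J \right)} = \frac{2}{3} - \frac{2}{3 \left(5 + J\right)}$ ($D{\left(J \right)} = \frac{2}{3} + \frac{\left(-2\right) \frac{1}{J + 5}}{3} = \frac{2}{3} + \frac{\left(-2\right) \frac{1}{5 + J}}{3} = \frac{2}{3} - \frac{2}{3 \left(5 + J\right)}$)
$Z{\left(L \right)} = - \frac{L}{3}$ ($Z{\left(L \right)} = - \frac{L + \frac{2 \left(4 + 4\right)}{3 \left(5 + 4\right)} L 0}{3} = - \frac{L + \frac{2}{3} \cdot \frac{1}{9} \cdot 8 \cdot 0}{3} = - \frac{L + \frac{16}{27} \cdot 0}{3} = - \frac{L + 0}{3} = - \frac{L}{3}$)
$\frac{1}{38187 + Z{\left(-290 \right)}} = \frac{1}{38187 - - \frac{290}{3}} = \frac{1}{38187 + \frac{290}{3}} = \frac{1}{\frac{114851}{3}} = \frac{3}{114851}$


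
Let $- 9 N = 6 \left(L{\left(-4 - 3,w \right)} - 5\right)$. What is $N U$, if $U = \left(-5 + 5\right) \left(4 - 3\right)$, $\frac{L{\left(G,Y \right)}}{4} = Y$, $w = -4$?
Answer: $0$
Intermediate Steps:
$L{\left(G,Y \right)} = 4 Y$
$U = 0$ ($U = 0 \cdot 1 = 0$)
$N = 14$ ($N = - \frac{6 \left(4 \left(-4\right) - 5\right)}{9} = - \frac{6 \left(-16 - 5\right)}{9} = - \frac{6 \left(-21\right)}{9} = \left(- \frac{1}{9}\right) \left(-126\right) = 14$)
$N U = 14 \cdot 0 = 0$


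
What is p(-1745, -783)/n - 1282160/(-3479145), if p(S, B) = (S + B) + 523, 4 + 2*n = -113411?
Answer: 2124900638/5261163069 ≈ 0.40388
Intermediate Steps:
n = -113415/2 (n = -2 + (½)*(-113411) = -2 - 113411/2 = -113415/2 ≈ -56708.)
p(S, B) = 523 + B + S (p(S, B) = (B + S) + 523 = 523 + B + S)
p(-1745, -783)/n - 1282160/(-3479145) = (523 - 783 - 1745)/(-113415/2) - 1282160/(-3479145) = -2005*(-2/113415) - 1282160*(-1/3479145) = 802/22683 + 256432/695829 = 2124900638/5261163069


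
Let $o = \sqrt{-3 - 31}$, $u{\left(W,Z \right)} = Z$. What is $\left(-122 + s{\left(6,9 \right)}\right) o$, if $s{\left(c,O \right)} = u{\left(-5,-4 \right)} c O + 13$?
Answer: $- 325 i \sqrt{34} \approx - 1895.1 i$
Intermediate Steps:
$o = i \sqrt{34}$ ($o = \sqrt{-34} = i \sqrt{34} \approx 5.8309 i$)
$s{\left(c,O \right)} = 13 - 4 O c$ ($s{\left(c,O \right)} = - 4 c O + 13 = - 4 O c + 13 = 13 - 4 O c$)
$\left(-122 + s{\left(6,9 \right)}\right) o = \left(-122 + \left(13 - 36 \cdot 6\right)\right) i \sqrt{34} = \left(-122 + \left(13 - 216\right)\right) i \sqrt{34} = \left(-122 - 203\right) i \sqrt{34} = - 325 i \sqrt{34}$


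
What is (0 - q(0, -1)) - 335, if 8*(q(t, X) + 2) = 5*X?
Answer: -2659/8 ≈ -332.38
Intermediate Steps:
q(t, X) = -2 + 5*X/8 (q(t, X) = -2 + (5*X)/8 = -2 + 5*X/8)
(0 - q(0, -1)) - 335 = (0 - (-2 + (5/8)*(-1))) - 335 = (0 - (-2 - 5/8)) - 335 = (0 - 1*(-21/8)) - 335 = (0 + 21/8) - 335 = 21/8 - 335 = -2659/8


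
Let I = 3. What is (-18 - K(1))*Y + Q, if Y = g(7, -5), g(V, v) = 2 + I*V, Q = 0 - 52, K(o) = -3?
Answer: -397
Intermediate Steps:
Q = -52
g(V, v) = 2 + 3*V
Y = 23 (Y = 2 + 3*7 = 2 + 21 = 23)
(-18 - K(1))*Y + Q = (-18 - 1*(-3))*23 - 52 = (-18 + 3)*23 - 52 = -15*23 - 52 = -345 - 52 = -397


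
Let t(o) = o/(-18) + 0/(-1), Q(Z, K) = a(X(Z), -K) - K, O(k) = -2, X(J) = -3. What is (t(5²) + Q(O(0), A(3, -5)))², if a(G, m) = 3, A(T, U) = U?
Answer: 14161/324 ≈ 43.707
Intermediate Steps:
Q(Z, K) = 3 - K
t(o) = -o/18 (t(o) = o*(-1/18) + 0*(-1) = -o/18 + 0 = -o/18)
(t(5²) + Q(O(0), A(3, -5)))² = (-1/18*5² + (3 - 1*(-5)))² = (-1/18*25 + (3 + 5))² = (-25/18 + 8)² = (119/18)² = 14161/324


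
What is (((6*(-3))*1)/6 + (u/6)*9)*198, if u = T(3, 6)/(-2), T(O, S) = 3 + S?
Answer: -3861/2 ≈ -1930.5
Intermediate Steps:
u = -9/2 (u = (3 + 6)/(-2) = -1/2*9 = -9/2 ≈ -4.5000)
(((6*(-3))*1)/6 + (u/6)*9)*198 = (((6*(-3))*1)/6 - 9/2/6*9)*198 = (-18*1*(1/6) - 9/2*1/6*9)*198 = (-18*1/6 - 3/4*9)*198 = (-3 - 27/4)*198 = -39/4*198 = -3861/2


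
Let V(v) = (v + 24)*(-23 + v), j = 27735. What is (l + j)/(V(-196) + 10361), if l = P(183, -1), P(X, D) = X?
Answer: 27918/48029 ≈ 0.58127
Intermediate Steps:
l = 183
V(v) = (-23 + v)*(24 + v) (V(v) = (24 + v)*(-23 + v) = (-23 + v)*(24 + v))
(l + j)/(V(-196) + 10361) = (183 + 27735)/((-552 - 196 + (-196)**2) + 10361) = 27918/((-552 - 196 + 38416) + 10361) = 27918/(37668 + 10361) = 27918/48029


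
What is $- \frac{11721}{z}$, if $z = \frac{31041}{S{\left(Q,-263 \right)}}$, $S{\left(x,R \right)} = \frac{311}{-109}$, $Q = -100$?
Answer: $\frac{1215077}{1127823} \approx 1.0774$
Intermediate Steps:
$S{\left(x,R \right)} = - \frac{311}{109}$ ($S{\left(x,R \right)} = 311 \left(- \frac{1}{109}\right) = - \frac{311}{109}$)
$z = - \frac{3383469}{311}$ ($z = \frac{31041}{- \frac{311}{109}} = 31041 \left(- \frac{109}{311}\right) = - \frac{3383469}{311} \approx -10879.0$)
$- \frac{11721}{z} = - \frac{11721}{- \frac{3383469}{311}} = \left(-11721\right) \left(- \frac{311}{3383469}\right) = \frac{1215077}{1127823}$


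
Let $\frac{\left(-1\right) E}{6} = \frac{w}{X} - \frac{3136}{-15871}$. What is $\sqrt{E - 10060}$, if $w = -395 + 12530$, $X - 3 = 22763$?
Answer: $\frac{i \sqrt{328480235048188531759}}{180659593} \approx 100.32 i$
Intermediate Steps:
$X = 22766$ ($X = 3 + 22763 = 22766$)
$w = 12135$
$E = - \frac{791966283}{180659593}$ ($E = - 6 \left(\frac{12135}{22766} - \frac{3136}{-15871}\right) = - 6 \left(12135 \cdot \frac{1}{22766} - - \frac{3136}{15871}\right) = - 6 \left(\frac{12135}{22766} + \frac{3136}{15871}\right) = \left(-6\right) \frac{263988761}{361319186} = - \frac{791966283}{180659593} \approx -4.3838$)
$\sqrt{E - 10060} = \sqrt{- \frac{791966283}{180659593} - 10060} = \sqrt{- \frac{1818227471863}{180659593}} = \frac{i \sqrt{328480235048188531759}}{180659593}$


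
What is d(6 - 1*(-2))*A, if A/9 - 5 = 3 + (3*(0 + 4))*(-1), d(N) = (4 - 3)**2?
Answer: -36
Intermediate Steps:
d(N) = 1 (d(N) = 1**2 = 1)
A = -36 (A = 45 + 9*(3 + (3*(0 + 4))*(-1)) = 45 + 9*(3 + (3*4)*(-1)) = 45 + 9*(3 + 12*(-1)) = 45 + 9*(3 - 12) = 45 + 9*(-9) = 45 - 81 = -36)
d(6 - 1*(-2))*A = 1*(-36) = -36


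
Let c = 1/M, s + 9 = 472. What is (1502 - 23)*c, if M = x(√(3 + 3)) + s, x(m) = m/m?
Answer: 51/16 ≈ 3.1875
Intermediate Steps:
s = 463 (s = -9 + 472 = 463)
x(m) = 1
M = 464 (M = 1 + 463 = 464)
c = 1/464 ≈ 0.0021552
(1502 - 23)*c = (1502 - 23)*(1/464) = 1479*(1/464) = 51/16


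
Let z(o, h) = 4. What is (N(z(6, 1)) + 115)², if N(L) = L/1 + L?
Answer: 15129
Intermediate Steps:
N(L) = 2*L (N(L) = L*1 + L = L + L = 2*L)
(N(z(6, 1)) + 115)² = (2*4 + 115)² = (8 + 115)² = 123² = 15129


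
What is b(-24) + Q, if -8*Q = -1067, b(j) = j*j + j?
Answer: 5483/8 ≈ 685.38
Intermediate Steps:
b(j) = j + j**2 (b(j) = j**2 + j = j + j**2)
Q = 1067/8 (Q = -1/8*(-1067) = 1067/8 ≈ 133.38)
b(-24) + Q = -24*(1 - 24) + 1067/8 = -24*(-23) + 1067/8 = 552 + 1067/8 = 5483/8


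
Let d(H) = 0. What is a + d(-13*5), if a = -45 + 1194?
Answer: 1149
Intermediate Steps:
a = 1149
a + d(-13*5) = 1149 + 0 = 1149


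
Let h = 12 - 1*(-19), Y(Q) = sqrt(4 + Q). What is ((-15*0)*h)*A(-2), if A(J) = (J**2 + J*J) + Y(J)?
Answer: 0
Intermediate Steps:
A(J) = sqrt(4 + J) + 2*J**2 (A(J) = (J**2 + J*J) + sqrt(4 + J) = (J**2 + J**2) + sqrt(4 + J) = 2*J**2 + sqrt(4 + J) = sqrt(4 + J) + 2*J**2)
h = 31 (h = 12 + 19 = 31)
((-15*0)*h)*A(-2) = (-15*0*31)*(sqrt(4 - 2) + 2*(-2)**2) = (0*31)*(sqrt(2) + 2*4) = 0*(sqrt(2) + 8) = 0*(8 + sqrt(2)) = 0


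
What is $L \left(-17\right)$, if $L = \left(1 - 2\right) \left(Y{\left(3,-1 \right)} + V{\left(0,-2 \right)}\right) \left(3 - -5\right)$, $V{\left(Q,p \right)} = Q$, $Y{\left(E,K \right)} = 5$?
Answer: $680$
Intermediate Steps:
$L = -40$ ($L = \left(1 - 2\right) \left(5 + 0\right) \left(3 - -5\right) = \left(-1\right) 5 \left(3 + 5\right) = \left(-5\right) 8 = -40$)
$L \left(-17\right) = \left(-40\right) \left(-17\right) = 680$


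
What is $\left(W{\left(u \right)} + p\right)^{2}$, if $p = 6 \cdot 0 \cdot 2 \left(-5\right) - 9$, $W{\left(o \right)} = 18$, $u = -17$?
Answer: $81$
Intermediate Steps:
$p = -9$ ($p = 6 \cdot 0 \left(-5\right) - 9 = 6 \cdot 0 - 9 = 0 - 9 = -9$)
$\left(W{\left(u \right)} + p\right)^{2} = \left(18 - 9\right)^{2} = 9^{2} = 81$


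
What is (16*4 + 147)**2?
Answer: 44521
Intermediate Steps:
(16*4 + 147)**2 = (64 + 147)**2 = 211**2 = 44521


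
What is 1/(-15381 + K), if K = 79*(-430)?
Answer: -1/49351 ≈ -2.0263e-5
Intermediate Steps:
K = -33970
1/(-15381 + K) = 1/(-15381 - 33970) = 1/(-49351) = -1/49351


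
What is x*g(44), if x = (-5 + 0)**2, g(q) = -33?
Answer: -825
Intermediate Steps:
x = 25 (x = (-5)**2 = 25)
x*g(44) = 25*(-33) = -825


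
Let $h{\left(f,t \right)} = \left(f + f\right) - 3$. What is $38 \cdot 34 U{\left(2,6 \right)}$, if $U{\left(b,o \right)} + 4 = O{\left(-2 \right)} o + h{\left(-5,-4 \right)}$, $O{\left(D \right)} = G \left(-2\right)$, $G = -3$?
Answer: $24548$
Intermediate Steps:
$h{\left(f,t \right)} = -3 + 2 f$ ($h{\left(f,t \right)} = 2 f - 3 = -3 + 2 f$)
$O{\left(D \right)} = 6$ ($O{\left(D \right)} = \left(-3\right) \left(-2\right) = 6$)
$U{\left(b,o \right)} = -17 + 6 o$ ($U{\left(b,o \right)} = -4 + \left(6 o + \left(-3 + 2 \left(-5\right)\right)\right) = -4 + \left(6 o - 13\right) = -4 + \left(-13 + 6 o\right) = -17 + 6 o$)
$38 \cdot 34 U{\left(2,6 \right)} = 38 \cdot 34 \left(-17 + 6 \cdot 6\right) = 1292 \left(-17 + 36\right) = 1292 \cdot 19 = 24548$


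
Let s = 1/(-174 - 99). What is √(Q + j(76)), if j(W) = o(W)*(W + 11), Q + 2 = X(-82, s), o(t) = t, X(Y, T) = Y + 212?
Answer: 2*√1685 ≈ 82.098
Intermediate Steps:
s = -1/273 (s = 1/(-273) = -1/273 ≈ -0.0036630)
X(Y, T) = 212 + Y
Q = 128 (Q = -2 + (212 - 82) = -2 + 130 = 128)
j(W) = W*(11 + W) (j(W) = W*(W + 11) = W*(11 + W))
√(Q + j(76)) = √(128 + 76*(11 + 76)) = √(128 + 76*87) = √(128 + 6612) = √6740 = 2*√1685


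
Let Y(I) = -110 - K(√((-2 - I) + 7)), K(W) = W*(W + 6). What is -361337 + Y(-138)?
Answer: -361590 - 6*√143 ≈ -3.6166e+5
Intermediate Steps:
K(W) = W*(6 + W)
Y(I) = -110 - √(5 - I)*(6 + √(5 - I)) (Y(I) = -110 - √((-2 - I) + 7)*(6 + √((-2 - I) + 7)) = -110 - √(5 - I)*(6 + √(5 - I)))
-361337 + Y(-138) = -361337 + (-115 - 138 - 6*√(5 - 1*(-138))) = -361337 + (-115 - 138 - 6*√(5 + 138)) = -361337 + (-115 - 138 - 6*√143) = -361337 + (-253 - 6*√143) = -361590 - 6*√143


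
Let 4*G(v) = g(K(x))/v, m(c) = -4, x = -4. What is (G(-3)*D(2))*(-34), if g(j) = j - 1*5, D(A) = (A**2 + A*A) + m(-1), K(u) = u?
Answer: -102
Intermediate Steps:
D(A) = -4 + 2*A**2 (D(A) = (A**2 + A*A) - 4 = (A**2 + A**2) - 4 = 2*A**2 - 4 = -4 + 2*A**2)
g(j) = -5 + j (g(j) = j - 5 = -5 + j)
G(v) = -9/(4*v) (G(v) = ((-5 - 4)/v)/4 = (-9/v)/4 = -9/(4*v))
(G(-3)*D(2))*(-34) = ((-9/4/(-3))*(-4 + 2*2**2))*(-34) = ((-9/4*(-1/3))*(-4 + 2*4))*(-34) = (3*(-4 + 8)/4)*(-34) = ((3/4)*4)*(-34) = 3*(-34) = -102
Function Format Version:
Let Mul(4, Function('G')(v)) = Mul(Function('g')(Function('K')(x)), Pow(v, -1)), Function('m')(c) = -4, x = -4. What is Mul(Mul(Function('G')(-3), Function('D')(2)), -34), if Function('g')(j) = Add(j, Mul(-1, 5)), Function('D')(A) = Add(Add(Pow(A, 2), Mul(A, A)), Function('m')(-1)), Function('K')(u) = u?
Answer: -102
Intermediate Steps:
Function('D')(A) = Add(-4, Mul(2, Pow(A, 2))) (Function('D')(A) = Add(Add(Pow(A, 2), Mul(A, A)), -4) = Add(Add(Pow(A, 2), Pow(A, 2)), -4) = Add(Mul(2, Pow(A, 2)), -4) = Add(-4, Mul(2, Pow(A, 2))))
Function('g')(j) = Add(-5, j) (Function('g')(j) = Add(j, -5) = Add(-5, j))
Function('G')(v) = Mul(Rational(-9, 4), Pow(v, -1)) (Function('G')(v) = Mul(Rational(1, 4), Mul(Add(-5, -4), Pow(v, -1))) = Mul(Rational(1, 4), Mul(-9, Pow(v, -1))) = Mul(Rational(-9, 4), Pow(v, -1)))
Mul(Mul(Function('G')(-3), Function('D')(2)), -34) = Mul(Mul(Mul(Rational(-9, 4), Pow(-3, -1)), Add(-4, Mul(2, Pow(2, 2)))), -34) = Mul(Mul(Mul(Rational(-9, 4), Rational(-1, 3)), Add(-4, Mul(2, 4))), -34) = Mul(Mul(Rational(3, 4), Add(-4, 8)), -34) = Mul(Mul(Rational(3, 4), 4), -34) = Mul(3, -34) = -102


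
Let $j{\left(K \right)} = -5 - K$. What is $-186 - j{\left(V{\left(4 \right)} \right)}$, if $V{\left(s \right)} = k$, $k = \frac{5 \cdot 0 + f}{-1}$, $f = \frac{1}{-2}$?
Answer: $- \frac{361}{2} \approx -180.5$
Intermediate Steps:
$f = - \frac{1}{2} \approx -0.5$
$k = \frac{1}{2}$ ($k = \frac{5 \cdot 0 - \frac{1}{2}}{-1} = \left(0 - \frac{1}{2}\right) \left(-1\right) = \left(- \frac{1}{2}\right) \left(-1\right) = \frac{1}{2} \approx 0.5$)
$V{\left(s \right)} = \frac{1}{2}$
$-186 - j{\left(V{\left(4 \right)} \right)} = -186 - \left(-5 - \frac{1}{2}\right) = -186 - - \frac{11}{2} = -186 + \frac{11}{2} = - \frac{361}{2}$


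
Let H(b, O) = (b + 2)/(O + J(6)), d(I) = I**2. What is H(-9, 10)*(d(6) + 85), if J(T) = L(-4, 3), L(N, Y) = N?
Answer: -847/6 ≈ -141.17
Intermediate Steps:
J(T) = -4
H(b, O) = (2 + b)/(-4 + O) (H(b, O) = (b + 2)/(O - 4) = (2 + b)/(-4 + O))
H(-9, 10)*(d(6) + 85) = ((2 - 9)/(-4 + 10))*(6**2 + 85) = (-7/6)*(36 + 85) = ((1/6)*(-7))*121 = -7/6*121 = -847/6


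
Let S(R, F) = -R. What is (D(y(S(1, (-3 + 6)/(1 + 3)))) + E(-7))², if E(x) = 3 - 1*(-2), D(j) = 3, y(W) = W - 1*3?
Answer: 64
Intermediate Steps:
y(W) = -3 + W (y(W) = W - 3 = -3 + W)
E(x) = 5 (E(x) = 3 + 2 = 5)
(D(y(S(1, (-3 + 6)/(1 + 3)))) + E(-7))² = (3 + 5)² = 8² = 64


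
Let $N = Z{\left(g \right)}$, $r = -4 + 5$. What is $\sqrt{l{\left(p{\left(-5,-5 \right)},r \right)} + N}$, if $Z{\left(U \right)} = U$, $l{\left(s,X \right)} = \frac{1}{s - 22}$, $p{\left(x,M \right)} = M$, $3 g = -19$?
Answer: $\frac{2 i \sqrt{129}}{9} \approx 2.524 i$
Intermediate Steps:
$g = - \frac{19}{3}$ ($g = \frac{1}{3} \left(-19\right) = - \frac{19}{3} \approx -6.3333$)
$r = 1$
$l{\left(s,X \right)} = \frac{1}{-22 + s}$
$N = - \frac{19}{3} \approx -6.3333$
$\sqrt{l{\left(p{\left(-5,-5 \right)},r \right)} + N} = \sqrt{\frac{1}{-22 - 5} - \frac{19}{3}} = \sqrt{\frac{1}{-27} - \frac{19}{3}} = \sqrt{- \frac{1}{27} - \frac{19}{3}} = \sqrt{- \frac{172}{27}} = \frac{2 i \sqrt{129}}{9}$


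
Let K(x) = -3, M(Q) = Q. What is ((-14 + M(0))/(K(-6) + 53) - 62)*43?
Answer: -66951/25 ≈ -2678.0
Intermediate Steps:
((-14 + M(0))/(K(-6) + 53) - 62)*43 = ((-14 + 0)/(-3 + 53) - 62)*43 = (-14/50 - 62)*43 = (-14*1/50 - 62)*43 = (-7/25 - 62)*43 = -1557/25*43 = -66951/25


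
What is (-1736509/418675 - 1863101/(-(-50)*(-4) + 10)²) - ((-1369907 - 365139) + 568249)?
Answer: 705372902988457/604566700 ≈ 1.1667e+6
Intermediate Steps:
(-1736509/418675 - 1863101/(-(-50)*(-4) + 10)²) - ((-1369907 - 365139) + 568249) = (-1736509*1/418675 - 1863101/(-10*20 + 10)²) - (-1735046 + 568249) = (-1736509/418675 - 1863101/(-200 + 10)²) - 1*(-1166797) = (-1736509/418675 - 1863101/((-190)²)) + 1166797 = (-1736509/418675 - 1863101/36100) + 1166797 = -33708871443/604566700 + 1166797 = 705372902988457/604566700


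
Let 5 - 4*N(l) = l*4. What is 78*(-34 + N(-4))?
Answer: -4485/2 ≈ -2242.5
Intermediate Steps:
N(l) = 5/4 - l (N(l) = 5/4 - l*4/4 = 5/4 - l)
78*(-34 + N(-4)) = 78*(-34 + (5/4 - 1*(-4))) = 78*(-34 + (5/4 + 4)) = 78*(-34 + 21/4) = 78*(-115/4) = -4485/2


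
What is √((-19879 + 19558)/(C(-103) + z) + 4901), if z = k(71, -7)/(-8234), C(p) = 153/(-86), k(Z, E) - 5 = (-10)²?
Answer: 11*√117348271162/52868 ≈ 71.275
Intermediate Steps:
k(Z, E) = 105 (k(Z, E) = 5 + (-10)² = 5 + 100 = 105)
C(p) = -153/86 (C(p) = 153*(-1/86) = -153/86)
z = -105/8234 (z = 105/(-8234) = 105*(-1/8234) = -105/8234 ≈ -0.012752)
√((-19879 + 19558)/(C(-103) + z) + 4901) = √((-19879 + 19558)/(-153/86 - 105/8234) + 4901) = √(-321/(-317208/177031) + 4901) = √(-321*(-177031/317208) + 4901) = √(18942317/105736 + 4901) = √(537154453/105736) = 11*√117348271162/52868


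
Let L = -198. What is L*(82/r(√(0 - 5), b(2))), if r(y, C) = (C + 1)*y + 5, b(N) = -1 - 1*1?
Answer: -2706 - 2706*I*√5/5 ≈ -2706.0 - 1210.2*I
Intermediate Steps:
b(N) = -2 (b(N) = -1 - 1 = -2)
r(y, C) = 5 + y*(1 + C) (r(y, C) = (1 + C)*y + 5 = y*(1 + C) + 5 = 5 + y*(1 + C))
L*(82/r(√(0 - 5), b(2))) = -16236/(5 + √(0 - 5) - 2*√(0 - 5)) = -16236/(5 + √(-5) - 2*I*√5) = -16236/(5 + I*√5 - 2*I*√5) = -16236/(5 - I*√5)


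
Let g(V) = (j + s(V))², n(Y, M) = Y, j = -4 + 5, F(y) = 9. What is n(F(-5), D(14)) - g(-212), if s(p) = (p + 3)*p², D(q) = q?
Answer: -88233990957016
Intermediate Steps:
s(p) = p²*(3 + p) (s(p) = (3 + p)*p² = p²*(3 + p))
j = 1
g(V) = (1 + V²*(3 + V))²
n(F(-5), D(14)) - g(-212) = 9 - (1 + (-212)²*(3 - 212))² = 9 - (1 + 44944*(-209))² = 9 - (1 - 9393296)² = 9 - 1*(-9393295)² = 9 - 1*88233990957025 = 9 - 88233990957025 = -88233990957016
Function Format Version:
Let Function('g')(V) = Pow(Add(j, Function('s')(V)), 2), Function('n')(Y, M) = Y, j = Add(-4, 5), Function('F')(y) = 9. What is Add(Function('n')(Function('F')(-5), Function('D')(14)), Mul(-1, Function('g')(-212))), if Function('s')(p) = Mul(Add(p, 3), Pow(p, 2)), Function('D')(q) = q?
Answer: -88233990957016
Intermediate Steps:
Function('s')(p) = Mul(Pow(p, 2), Add(3, p)) (Function('s')(p) = Mul(Add(3, p), Pow(p, 2)) = Mul(Pow(p, 2), Add(3, p)))
j = 1
Function('g')(V) = Pow(Add(1, Mul(Pow(V, 2), Add(3, V))), 2)
Add(Function('n')(Function('F')(-5), Function('D')(14)), Mul(-1, Function('g')(-212))) = Add(9, Mul(-1, Pow(Add(1, Mul(Pow(-212, 2), Add(3, -212))), 2))) = Add(9, Mul(-1, Pow(Add(1, Mul(44944, -209)), 2))) = Add(9, Mul(-1, Pow(Add(1, -9393296), 2))) = Add(9, Mul(-1, Pow(-9393295, 2))) = Add(9, Mul(-1, 88233990957025)) = Add(9, -88233990957025) = -88233990957016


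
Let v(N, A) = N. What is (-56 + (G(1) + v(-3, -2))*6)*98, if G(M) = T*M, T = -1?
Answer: -7840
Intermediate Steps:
G(M) = -M
(-56 + (G(1) + v(-3, -2))*6)*98 = (-56 + (-1*1 - 3)*6)*98 = (-56 + (-1 - 3)*6)*98 = (-56 - 4*6)*98 = (-56 - 24)*98 = -80*98 = -7840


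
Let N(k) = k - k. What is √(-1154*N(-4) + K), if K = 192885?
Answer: √192885 ≈ 439.19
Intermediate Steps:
N(k) = 0
√(-1154*N(-4) + K) = √(-1154*0 + 192885) = √(0 + 192885) = √192885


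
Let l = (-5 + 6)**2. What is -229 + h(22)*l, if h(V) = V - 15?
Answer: -222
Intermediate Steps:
h(V) = -15 + V
l = 1 (l = 1**2 = 1)
-229 + h(22)*l = -229 + (-15 + 22)*1 = -229 + 7*1 = -229 + 7 = -222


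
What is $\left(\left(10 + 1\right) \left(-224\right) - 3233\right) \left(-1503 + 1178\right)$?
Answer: $1851525$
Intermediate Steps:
$\left(\left(10 + 1\right) \left(-224\right) - 3233\right) \left(-1503 + 1178\right) = \left(11 \left(-224\right) - 3233\right) \left(-325\right) = \left(-2464 - 3233\right) \left(-325\right) = \left(-5697\right) \left(-325\right) = 1851525$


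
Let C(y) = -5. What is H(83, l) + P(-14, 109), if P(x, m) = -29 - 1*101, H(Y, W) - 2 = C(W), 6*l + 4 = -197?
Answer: -133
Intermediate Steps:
l = -67/2 (l = -⅔ + (⅙)*(-197) = -⅔ - 197/6 = -67/2 ≈ -33.500)
H(Y, W) = -3 (H(Y, W) = 2 - 5 = -3)
P(x, m) = -130 (P(x, m) = -29 - 101 = -130)
H(83, l) + P(-14, 109) = -3 - 130 = -133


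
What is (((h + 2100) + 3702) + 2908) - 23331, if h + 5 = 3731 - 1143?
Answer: -12038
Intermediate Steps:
h = 2583 (h = -5 + (3731 - 1143) = -5 + 2588 = 2583)
(((h + 2100) + 3702) + 2908) - 23331 = (((2583 + 2100) + 3702) + 2908) - 23331 = ((4683 + 3702) + 2908) - 23331 = (8385 + 2908) - 23331 = 11293 - 23331 = -12038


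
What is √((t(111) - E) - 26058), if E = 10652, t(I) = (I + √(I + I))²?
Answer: √(-36710 + (111 + √222)²) ≈ 144.43*I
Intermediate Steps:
t(I) = (I + √2*√I)² (t(I) = (I + √(2*I))² = (I + √2*√I)²)
√((t(111) - E) - 26058) = √(((111 + √2*√111)² - 1*10652) - 26058) = √(((111 + √222)² - 10652) - 26058) = √((-10652 + (111 + √222)²) - 26058) = √(-36710 + (111 + √222)²)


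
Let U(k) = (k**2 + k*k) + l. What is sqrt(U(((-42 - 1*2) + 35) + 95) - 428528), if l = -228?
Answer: 6*I*sqrt(11499) ≈ 643.4*I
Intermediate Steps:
U(k) = -228 + 2*k**2 (U(k) = (k**2 + k*k) - 228 = (k**2 + k**2) - 228 = 2*k**2 - 228 = -228 + 2*k**2)
sqrt(U(((-42 - 1*2) + 35) + 95) - 428528) = sqrt((-228 + 2*(((-42 - 1*2) + 35) + 95)**2) - 428528) = sqrt((-228 + 2*(((-42 - 2) + 35) + 95)**2) - 428528) = sqrt((-228 + 2*((-44 + 35) + 95)**2) - 428528) = sqrt((-228 + 2*(-9 + 95)**2) - 428528) = sqrt((-228 + 2*86**2) - 428528) = sqrt((-228 + 2*7396) - 428528) = sqrt((-228 + 14792) - 428528) = sqrt(14564 - 428528) = sqrt(-413964) = 6*I*sqrt(11499)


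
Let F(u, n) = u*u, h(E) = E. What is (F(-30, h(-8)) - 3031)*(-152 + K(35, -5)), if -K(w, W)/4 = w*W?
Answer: -1167788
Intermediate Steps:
K(w, W) = -4*W*w (K(w, W) = -4*w*W = -4*W*w)
F(u, n) = u²
(F(-30, h(-8)) - 3031)*(-152 + K(35, -5)) = ((-30)² - 3031)*(-152 - 4*(-5)*35) = (900 - 3031)*(-152 + 700) = -2131*548 = -1167788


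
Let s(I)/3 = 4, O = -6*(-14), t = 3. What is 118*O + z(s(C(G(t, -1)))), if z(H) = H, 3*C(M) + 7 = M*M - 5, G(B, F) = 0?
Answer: 9924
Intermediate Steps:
O = 84
C(M) = -4 + M**2/3 (C(M) = -7/3 + (M*M - 5)/3 = -7/3 + (M**2 - 5)/3 = -7/3 + (-5 + M**2)/3 = -7/3 + (-5/3 + M**2/3) = -4 + M**2/3)
s(I) = 12 (s(I) = 3*4 = 12)
118*O + z(s(C(G(t, -1)))) = 118*84 + 12 = 9912 + 12 = 9924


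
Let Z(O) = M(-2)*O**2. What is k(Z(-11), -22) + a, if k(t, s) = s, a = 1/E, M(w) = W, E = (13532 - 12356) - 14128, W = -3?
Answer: -284945/12952 ≈ -22.000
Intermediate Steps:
E = -12952 (E = 1176 - 14128 = -12952)
M(w) = -3
a = -1/12952 (a = 1/(-12952) = -1/12952 ≈ -7.7208e-5)
Z(O) = -3*O**2
k(Z(-11), -22) + a = -22 - 1/12952 = -284945/12952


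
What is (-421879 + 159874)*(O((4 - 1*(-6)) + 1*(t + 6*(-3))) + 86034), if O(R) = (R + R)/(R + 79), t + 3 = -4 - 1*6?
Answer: -653693304825/29 ≈ -2.2541e+10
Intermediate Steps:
t = -13 (t = -3 + (-4 - 1*6) = -3 + (-4 - 6) = -3 - 10 = -13)
O(R) = 2*R/(79 + R) (O(R) = (2*R)/(79 + R) = 2*R/(79 + R))
(-421879 + 159874)*(O((4 - 1*(-6)) + 1*(t + 6*(-3))) + 86034) = (-421879 + 159874)*(2*((4 - 1*(-6)) + 1*(-13 + 6*(-3)))/(79 + ((4 - 1*(-6)) + 1*(-13 + 6*(-3)))) + 86034) = -262005*(2*((4 + 6) + 1*(-13 - 18))/(79 + ((4 + 6) + 1*(-13 - 18))) + 86034) = -262005*(2*(10 + 1*(-31))/(79 + (10 + 1*(-31))) + 86034) = -262005*(2*(10 - 31)/(79 + (10 - 31)) + 86034) = -262005*(2*(-21)/(79 - 21) + 86034) = -262005*(2*(-21)/58 + 86034) = -262005*(2*(-21)*(1/58) + 86034) = -262005*(-21/29 + 86034) = -262005*2494965/29 = -653693304825/29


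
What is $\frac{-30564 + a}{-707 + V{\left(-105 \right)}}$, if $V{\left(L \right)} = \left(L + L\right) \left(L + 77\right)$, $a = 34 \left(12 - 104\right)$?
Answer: $- \frac{33692}{5173} \approx -6.513$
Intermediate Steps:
$a = -3128$ ($a = 34 \left(-92\right) = -3128$)
$V{\left(L \right)} = 2 L \left(77 + L\right)$
$\frac{-30564 + a}{-707 + V{\left(-105 \right)}} = \frac{-30564 - 3128}{-707 + 2 \left(-105\right) \left(77 - 105\right)} = - \frac{33692}{-707 + 2 \left(-105\right) \left(-28\right)} = - \frac{33692}{-707 + 5880} = - \frac{33692}{5173}$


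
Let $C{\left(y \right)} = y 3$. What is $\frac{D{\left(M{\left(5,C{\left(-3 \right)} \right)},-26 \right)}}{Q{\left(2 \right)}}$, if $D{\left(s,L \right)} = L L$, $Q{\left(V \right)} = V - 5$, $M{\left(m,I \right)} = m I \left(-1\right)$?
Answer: $- \frac{676}{3} \approx -225.33$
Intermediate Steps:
$C{\left(y \right)} = 3 y$
$M{\left(m,I \right)} = - I m$ ($M{\left(m,I \right)} = I m \left(-1\right) = - I m$)
$Q{\left(V \right)} = -5 + V$ ($Q{\left(V \right)} = V - 5 = -5 + V$)
$D{\left(s,L \right)} = L^{2}$
$\frac{D{\left(M{\left(5,C{\left(-3 \right)} \right)},-26 \right)}}{Q{\left(2 \right)}} = \frac{\left(-26\right)^{2}}{-5 + 2} = \frac{676}{-3} = 676 \left(- \frac{1}{3}\right) = - \frac{676}{3}$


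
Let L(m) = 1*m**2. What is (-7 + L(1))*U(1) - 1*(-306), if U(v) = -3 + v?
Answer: 318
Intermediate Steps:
L(m) = m**2
(-7 + L(1))*U(1) - 1*(-306) = (-7 + 1**2)*(-3 + 1) - 1*(-306) = (-7 + 1)*(-2) + 306 = -6*(-2) + 306 = 12 + 306 = 318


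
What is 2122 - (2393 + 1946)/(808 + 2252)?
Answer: 6488981/3060 ≈ 2120.6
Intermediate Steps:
2122 - (2393 + 1946)/(808 + 2252) = 2122 - 4339/3060 = 6488981/3060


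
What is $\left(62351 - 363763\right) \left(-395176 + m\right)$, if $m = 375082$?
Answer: $6056572728$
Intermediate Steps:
$\left(62351 - 363763\right) \left(-395176 + m\right) = \left(62351 - 363763\right) \left(-395176 + 375082\right) = \left(-301412\right) \left(-20094\right) = 6056572728$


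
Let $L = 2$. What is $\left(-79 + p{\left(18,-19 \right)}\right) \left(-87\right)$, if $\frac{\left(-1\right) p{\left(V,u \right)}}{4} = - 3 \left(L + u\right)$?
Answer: $24621$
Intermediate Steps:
$p{\left(V,u \right)} = 24 + 12 u$ ($p{\left(V,u \right)} = - 4 \left(- 3 \left(2 + u\right)\right) = - 4 \left(-6 - 3 u\right) = 24 + 12 u$)
$\left(-79 + p{\left(18,-19 \right)}\right) \left(-87\right) = \left(-79 + \left(24 + 12 \left(-19\right)\right)\right) \left(-87\right) = \left(-79 + \left(24 - 228\right)\right) \left(-87\right) = \left(-79 - 204\right) \left(-87\right) = \left(-283\right) \left(-87\right) = 24621$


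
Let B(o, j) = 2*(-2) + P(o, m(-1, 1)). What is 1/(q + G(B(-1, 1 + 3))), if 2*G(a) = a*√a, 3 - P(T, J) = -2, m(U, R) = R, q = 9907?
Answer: 2/19815 ≈ 0.00010093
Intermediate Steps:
P(T, J) = 5 (P(T, J) = 3 - 1*(-2) = 3 + 2 = 5)
B(o, j) = 1 (B(o, j) = 2*(-2) + 5 = -4 + 5 = 1)
G(a) = a^(3/2)/2 (G(a) = (a*√a)/2 = a^(3/2)/2)
1/(q + G(B(-1, 1 + 3))) = 1/(9907 + 1^(3/2)/2) = 1/(9907 + (½)*1) = 1/(9907 + ½) = 1/(19815/2) = 2/19815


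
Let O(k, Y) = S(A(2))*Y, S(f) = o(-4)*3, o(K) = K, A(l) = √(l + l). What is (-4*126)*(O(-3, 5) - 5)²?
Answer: -2129400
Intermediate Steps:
A(l) = √2*√l (A(l) = √(2*l) = √2*√l)
S(f) = -12 (S(f) = -4*3 = -12)
O(k, Y) = -12*Y
(-4*126)*(O(-3, 5) - 5)² = (-4*126)*(-12*5 - 5)² = -504*(-60 - 5)² = -504*(-65)² = -504*4225 = -2129400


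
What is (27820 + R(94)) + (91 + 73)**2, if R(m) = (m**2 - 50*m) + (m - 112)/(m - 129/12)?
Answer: 2177516/37 ≈ 58852.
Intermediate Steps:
R(m) = m**2 - 50*m + (-112 + m)/(-43/4 + m) (R(m) = (m**2 - 50*m) + (-112 + m)/(m - 129*1/12) = (m**2 - 50*m) + (-112 + m)/(m - 43/4) = (m**2 - 50*m) + (-112 + m)/(-43/4 + m) = m**2 - 50*m + (-112 + m)/(-43/4 + m))
(27820 + R(94)) + (91 + 73)**2 = (27820 + (-448 - 243*94**2 + 4*94**3 + 2154*94)/(-43 + 4*94)) + (91 + 73)**2 = (27820 + (-448 - 243*8836 + 4*830584 + 202476)/(-43 + 376)) + 164**2 = (27820 + (-448 - 2147148 + 3322336 + 202476)/333) + 26896 = (27820 + (1/333)*1377216) + 26896 = (27820 + 153024/37) + 26896 = 1182364/37 + 26896 = 2177516/37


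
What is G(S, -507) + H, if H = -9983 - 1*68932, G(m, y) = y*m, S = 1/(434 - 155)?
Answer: -7339264/93 ≈ -78917.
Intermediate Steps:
S = 1/279 ≈ 0.0035842
G(m, y) = m*y
H = -78915 (H = -9983 - 68932 = -78915)
G(S, -507) + H = (1/279)*(-507) - 78915 = -169/93 - 78915 = -7339264/93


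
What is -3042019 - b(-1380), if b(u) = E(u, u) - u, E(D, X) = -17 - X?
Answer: -3044762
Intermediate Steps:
b(u) = -17 - 2*u (b(u) = (-17 - u) - u = -17 - 2*u)
-3042019 - b(-1380) = -3042019 - (-17 - 2*(-1380)) = -3042019 - (-17 + 2760) = -3042019 - 1*2743 = -3042019 - 2743 = -3044762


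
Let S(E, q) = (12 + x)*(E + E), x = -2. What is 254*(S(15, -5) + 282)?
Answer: 147828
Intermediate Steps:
S(E, q) = 20*E (S(E, q) = (12 - 2)*(E + E) = 10*(2*E) = 20*E)
254*(S(15, -5) + 282) = 254*(20*15 + 282) = 254*(300 + 282) = 254*582 = 147828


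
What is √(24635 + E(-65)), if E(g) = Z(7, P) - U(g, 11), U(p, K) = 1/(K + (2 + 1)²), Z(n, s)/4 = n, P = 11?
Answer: √2466295/10 ≈ 157.04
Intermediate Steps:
Z(n, s) = 4*n
U(p, K) = 1/(9 + K) (U(p, K) = 1/(K + 3²) = 1/(K + 9) = 1/(9 + K))
E(g) = 559/20 (E(g) = 4*7 - 1/(9 + 11) = 28 - 1/20 = 559/20)
√(24635 + E(-65)) = √(24635 + 559/20) = √(493259/20) = √2466295/10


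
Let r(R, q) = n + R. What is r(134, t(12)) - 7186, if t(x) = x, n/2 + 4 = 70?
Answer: -6920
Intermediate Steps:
n = 132 (n = -8 + 2*70 = -8 + 140 = 132)
r(R, q) = 132 + R
r(134, t(12)) - 7186 = (132 + 134) - 7186 = 266 - 7186 = -6920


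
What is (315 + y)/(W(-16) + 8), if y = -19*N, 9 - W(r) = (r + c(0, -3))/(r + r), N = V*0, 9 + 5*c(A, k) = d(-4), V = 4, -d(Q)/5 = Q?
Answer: 50400/2651 ≈ 19.012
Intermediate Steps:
d(Q) = -5*Q
c(A, k) = 11/5 (c(A, k) = -9/5 + (-5*(-4))/5 = -9/5 + (⅕)*20 = -9/5 + 4 = 11/5)
N = 0 (N = 4*0 = 0)
W(r) = 9 - (11/5 + r)/(2*r) (W(r) = 9 - (r + 11/5)/(r + r) = 9 - (11/5 + r)/(2*r))
y = 0 (y = -19*0 = 0)
(315 + y)/(W(-16) + 8) = (315 + 0)/((⅒)*(-11 + 85*(-16))/(-16) + 8) = 315/((⅒)*(-1/16)*(-11 - 1360) + 8) = 315/((⅒)*(-1/16)*(-1371) + 8) = 315/(1371/160 + 8) = 315/(2651/160) = 315*(160/2651) = 50400/2651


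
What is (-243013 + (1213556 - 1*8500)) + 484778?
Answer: 1446821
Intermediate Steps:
(-243013 + (1213556 - 1*8500)) + 484778 = (-243013 + (1213556 - 8500)) + 484778 = (-243013 + 1205056) + 484778 = 962043 + 484778 = 1446821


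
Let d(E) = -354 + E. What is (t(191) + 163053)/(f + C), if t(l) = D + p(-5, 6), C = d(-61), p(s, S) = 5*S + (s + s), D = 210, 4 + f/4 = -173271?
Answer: -163283/693515 ≈ -0.23544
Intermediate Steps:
f = -693100 (f = -16 + 4*(-173271) = -16 - 693084 = -693100)
p(s, S) = 2*s + 5*S (p(s, S) = 5*S + 2*s = 2*s + 5*S)
C = -415 (C = -354 - 61 = -415)
t(l) = 230 (t(l) = 210 + (2*(-5) + 5*6) = 210 + (-10 + 30) = 210 + 20 = 230)
(t(191) + 163053)/(f + C) = (230 + 163053)/(-693100 - 415) = 163283/(-693515) = 163283*(-1/693515) = -163283/693515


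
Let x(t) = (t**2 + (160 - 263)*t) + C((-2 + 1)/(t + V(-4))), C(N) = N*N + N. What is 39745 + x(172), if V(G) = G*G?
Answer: 1824209685/35344 ≈ 51613.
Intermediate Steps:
V(G) = G**2
C(N) = N + N**2 (C(N) = N**2 + N = N + N**2)
x(t) = t**2 - 103*t - (1 - 1/(16 + t))/(16 + t) (x(t) = (t**2 + (160 - 263)*t) + ((-2 + 1)/(t + (-4)**2))*(1 + (-2 + 1)/(t + (-4)**2)) = (t**2 - 103*t) + (-1/(t + 16))*(1 - 1/(t + 16)) = (t**2 - 103*t) + (-1/(16 + t))*(1 - 1/(16 + t)) = (t**2 - 103*t) - (1 - 1/(16 + t))/(16 + t) = t**2 - 103*t - (1 - 1/(16 + t))/(16 + t))
39745 + x(172) = 39745 + (-15 - 1*172 + 172*(16 + 172)**2*(-103 + 172))/(16 + 172)**2 = 39745 + (-15 - 172 + 172*188**2*69)/188**2 = 39745 + (-15 - 172 + 172*35344*69)/35344 = 39745 + (-15 - 172 + 419462592)/35344 = 39745 + (1/35344)*419462405 = 39745 + 419462405/35344 = 1824209685/35344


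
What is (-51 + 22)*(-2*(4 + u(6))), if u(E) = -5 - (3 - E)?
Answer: 116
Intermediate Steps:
u(E) = -8 + E (u(E) = -5 + (-3 + E) = -8 + E)
(-51 + 22)*(-2*(4 + u(6))) = (-51 + 22)*(-2*(4 + (-8 + 6))) = -(-58)*(4 - 2) = -(-58)*2 = -29*(-4) = 116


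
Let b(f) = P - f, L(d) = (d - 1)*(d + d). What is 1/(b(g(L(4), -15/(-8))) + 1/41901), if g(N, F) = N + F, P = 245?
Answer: 335208/73452461 ≈ 0.0045636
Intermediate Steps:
L(d) = 2*d*(-1 + d) (L(d) = (-1 + d)*(2*d) = 2*d*(-1 + d))
g(N, F) = F + N
b(f) = 245 - f
1/(b(g(L(4), -15/(-8))) + 1/41901) = 1/((245 - (-15/(-8) + 2*4*(-1 + 4))) + 1/41901) = 1/((245 - (-15*(-1/8) + 2*4*3)) + 1/41901) = 1/((245 - (15/8 + 24)) + 1/41901) = 1/((245 - 1*207/8) + 1/41901) = 1/((245 - 207/8) + 1/41901) = 1/(1753/8 + 1/41901) = 1/(73452461/335208) = 335208/73452461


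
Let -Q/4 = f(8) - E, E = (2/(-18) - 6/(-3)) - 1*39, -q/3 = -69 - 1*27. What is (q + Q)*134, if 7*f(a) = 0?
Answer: 168304/9 ≈ 18700.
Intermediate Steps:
q = 288 (q = -3*(-69 - 1*27) = -3*(-69 - 27) = -3*(-96) = 288)
f(a) = 0 (f(a) = (1/7)*0 = 0)
E = -334/9 (E = (2*(-1/18) - 6*(-1/3)) - 39 = (-1/9 + 2) - 39 = 17/9 - 39 = -334/9 ≈ -37.111)
Q = -1336/9 (Q = -4*(0 - 1*(-334/9)) = -4*(0 + 334/9) = -4*334/9 = -1336/9 ≈ -148.44)
(q + Q)*134 = (288 - 1336/9)*134 = (1256/9)*134 = 168304/9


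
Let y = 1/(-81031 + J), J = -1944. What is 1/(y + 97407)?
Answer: 82975/8082345824 ≈ 1.0266e-5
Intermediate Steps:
y = -1/82975 (y = 1/(-81031 - 1944) = 1/(-82975) = -1/82975 ≈ -1.2052e-5)
1/(y + 97407) = 1/(-1/82975 + 97407) = 1/(8082345824/82975) = 82975/8082345824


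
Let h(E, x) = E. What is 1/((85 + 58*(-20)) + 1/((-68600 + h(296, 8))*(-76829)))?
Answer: -5247728016/5641307617199 ≈ -0.00093023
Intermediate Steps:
1/((85 + 58*(-20)) + 1/((-68600 + h(296, 8))*(-76829))) = 1/((85 + 58*(-20)) + 1/((-68600 + 296)*(-76829))) = 1/((85 - 1160) - 1/76829/(-68304)) = 1/(-1075 - 1/68304*(-1/76829)) = 1/(-1075 + 1/5247728016) = 1/(-5641307617199/5247728016) = -5247728016/5641307617199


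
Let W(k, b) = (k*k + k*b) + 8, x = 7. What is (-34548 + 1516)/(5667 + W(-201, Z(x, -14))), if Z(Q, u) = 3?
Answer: -33032/45473 ≈ -0.72641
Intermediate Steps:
W(k, b) = 8 + k² + b*k (W(k, b) = (k² + b*k) + 8 = 8 + k² + b*k)
(-34548 + 1516)/(5667 + W(-201, Z(x, -14))) = (-34548 + 1516)/(5667 + (8 + (-201)² + 3*(-201))) = -33032/(5667 + (8 + 40401 - 603)) = -33032/(5667 + 39806) = -33032/45473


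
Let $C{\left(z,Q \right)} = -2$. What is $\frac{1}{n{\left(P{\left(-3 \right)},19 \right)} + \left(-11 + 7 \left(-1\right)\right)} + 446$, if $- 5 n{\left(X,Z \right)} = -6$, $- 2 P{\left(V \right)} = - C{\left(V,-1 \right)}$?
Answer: $\frac{37459}{84} \approx 445.94$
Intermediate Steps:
$P{\left(V \right)} = -1$ ($P{\left(V \right)} = - \frac{\left(-1\right) \left(-2\right)}{2} = \left(- \frac{1}{2}\right) 2 = -1$)
$n{\left(X,Z \right)} = \frac{6}{5}$ ($n{\left(X,Z \right)} = \left(- \frac{1}{5}\right) \left(-6\right) = \frac{6}{5}$)
$\frac{1}{n{\left(P{\left(-3 \right)},19 \right)} + \left(-11 + 7 \left(-1\right)\right)} + 446 = \frac{1}{\frac{6}{5} + \left(-11 + 7 \left(-1\right)\right)} + 446 = \frac{1}{\frac{6}{5} - 18} + 446 = \frac{1}{- \frac{84}{5}} + 446 = - \frac{5}{84} + 446 = \frac{37459}{84}$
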